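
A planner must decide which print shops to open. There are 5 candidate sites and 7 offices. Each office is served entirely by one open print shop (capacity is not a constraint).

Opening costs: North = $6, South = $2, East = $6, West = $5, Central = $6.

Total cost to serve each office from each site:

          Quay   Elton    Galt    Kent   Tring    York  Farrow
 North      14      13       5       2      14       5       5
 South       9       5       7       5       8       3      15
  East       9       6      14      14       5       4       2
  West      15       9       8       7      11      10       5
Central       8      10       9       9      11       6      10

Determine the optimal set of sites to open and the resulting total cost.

For any fixed open set, each office goes to its cheapest open site; total = fixed + service.
{South, East}: Quay→South 9, Elton→South 5, Galt→South 7, Kent→South 5, Tring→East 5, York→South 3, Farrow→East 2. Service 36; fixed 8; total 44.
{North, South}: service 37 + fixed 8 = 45
{North, South, East}: Quay→South 9, Elton→South 5, Galt→North 5, Kent→North 2, Tring→East 5, York→South 3, Farrow→East 2. Service 31; fixed 14; total 45.
{North, South, East, West, Central}: service 30 + fixed 25 = 55
No other subset beats 44.

Open South and East; minimum total cost 44.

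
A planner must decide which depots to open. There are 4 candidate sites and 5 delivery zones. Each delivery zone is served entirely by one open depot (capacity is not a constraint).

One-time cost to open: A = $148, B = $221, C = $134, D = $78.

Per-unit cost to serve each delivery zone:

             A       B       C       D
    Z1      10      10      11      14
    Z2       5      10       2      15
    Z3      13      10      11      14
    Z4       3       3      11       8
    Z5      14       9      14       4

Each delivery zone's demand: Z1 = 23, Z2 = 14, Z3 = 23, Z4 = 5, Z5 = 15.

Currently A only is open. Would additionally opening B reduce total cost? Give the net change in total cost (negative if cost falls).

No — net change +77 (cost rises by 77).

Current service cost with {A}: 824.
Adding B: each delivery zone re-picks its cheapest; new service cost 680, saving 144.
Extra fixed cost: 221. Net change = 221 − 144 = 77.
(Totals: 972 → 1049.)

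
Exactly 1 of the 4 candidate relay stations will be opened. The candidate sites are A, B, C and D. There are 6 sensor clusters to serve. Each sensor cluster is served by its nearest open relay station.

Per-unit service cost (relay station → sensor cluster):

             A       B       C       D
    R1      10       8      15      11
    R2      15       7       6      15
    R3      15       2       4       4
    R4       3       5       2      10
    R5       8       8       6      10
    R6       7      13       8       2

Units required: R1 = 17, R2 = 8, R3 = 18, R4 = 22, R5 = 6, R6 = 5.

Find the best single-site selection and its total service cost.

Choose B only; total service cost 451.

With exactly 1 open, each sensor cluster uses its cheapest among the chosen.
{B}: R1→B 8·17=136, R2→B 7·8=56, R3→B 2·18=36, R4→B 5·22=110, R5→B 8·6=48, R6→B 13·5=65. Service cost 451.
{C}: service cost 495
{D}: service cost 669
Among all 4 size-1 choices, {B} is lowest.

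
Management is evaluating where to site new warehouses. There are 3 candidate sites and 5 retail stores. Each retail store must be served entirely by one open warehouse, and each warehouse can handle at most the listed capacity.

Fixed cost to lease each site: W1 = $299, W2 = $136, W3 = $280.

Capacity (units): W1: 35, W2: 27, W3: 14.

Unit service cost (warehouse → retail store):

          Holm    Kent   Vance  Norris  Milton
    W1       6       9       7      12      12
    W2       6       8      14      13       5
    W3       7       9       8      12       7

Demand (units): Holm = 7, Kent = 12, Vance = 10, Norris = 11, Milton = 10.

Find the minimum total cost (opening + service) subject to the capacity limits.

Open {W1, W2}: Holm→W1 6·7=42, Kent→W2 8·12=96, Vance→W1 7·10=70, Norris→W1 12·11=132, Milton→W2 5·10=50.
Loads: W1 carries 28/35, W2 carries 22/27. Service 390; fixed 435; total 825.
Next best feasible plan costs 837.

Minimum total cost: 825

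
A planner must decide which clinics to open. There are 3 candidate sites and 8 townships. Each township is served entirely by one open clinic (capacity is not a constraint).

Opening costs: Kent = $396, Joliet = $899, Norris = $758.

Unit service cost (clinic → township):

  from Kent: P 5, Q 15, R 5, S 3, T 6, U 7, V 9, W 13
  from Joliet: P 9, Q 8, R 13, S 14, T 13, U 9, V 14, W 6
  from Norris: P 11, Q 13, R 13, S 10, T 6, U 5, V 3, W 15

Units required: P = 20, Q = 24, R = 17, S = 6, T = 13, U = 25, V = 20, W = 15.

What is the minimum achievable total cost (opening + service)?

For any fixed open set, each township goes to its cheapest open site; total = fixed + service.
{Kent}: P→Kent 5·20=100, Q→Kent 15·24=360, R→Kent 5·17=85, S→Kent 3·6=18, T→Kent 6·13=78, U→Kent 7·25=175, V→Kent 9·20=180, W→Kent 13·15=195. Service 1191; fixed 396; total 1587.
{Norris}: P→Norris 11·20=220, Q→Norris 13·24=312, R→Norris 13·17=221, S→Norris 10·6=60, T→Norris 6·13=78, U→Norris 5·25=125, V→Norris 3·20=60, W→Norris 15·15=225. Service 1301; fixed 758; total 2059.
{Kent, Norris}: P→Kent 5·20=100, Q→Norris 13·24=312, R→Kent 5·17=85, S→Kent 3·6=18, T→Kent 6·13=78, U→Norris 5·25=125, V→Norris 3·20=60, W→Kent 13·15=195. Service 973; fixed 1154; total 2127.
{Kent, Joliet, Norris}: service 748 + fixed 2053 = 2801
No other subset beats 1587.

Minimum total cost: 1587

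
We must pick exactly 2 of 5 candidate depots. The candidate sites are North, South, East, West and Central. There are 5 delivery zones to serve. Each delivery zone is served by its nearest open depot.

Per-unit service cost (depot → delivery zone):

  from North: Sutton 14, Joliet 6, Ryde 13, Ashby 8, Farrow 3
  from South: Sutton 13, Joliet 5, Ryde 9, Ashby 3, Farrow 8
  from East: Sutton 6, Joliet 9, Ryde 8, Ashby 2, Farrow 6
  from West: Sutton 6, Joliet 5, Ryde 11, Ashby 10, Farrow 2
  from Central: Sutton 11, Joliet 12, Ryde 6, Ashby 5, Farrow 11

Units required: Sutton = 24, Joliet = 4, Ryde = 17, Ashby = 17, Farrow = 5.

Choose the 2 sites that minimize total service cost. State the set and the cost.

Choose East and West; total service cost 344.

With exactly 2 open, each delivery zone uses its cheapest among the chosen.
{East, West}: Sutton→East 6·24=144, Joliet→West 5·4=20, Ryde→East 8·17=136, Ashby→East 2·17=34, Farrow→West 2·5=10. Service cost 344.
{East, Central}: service cost 346
{North, East}: service cost 353
Among all 10 size-2 choices, {East, West} is lowest.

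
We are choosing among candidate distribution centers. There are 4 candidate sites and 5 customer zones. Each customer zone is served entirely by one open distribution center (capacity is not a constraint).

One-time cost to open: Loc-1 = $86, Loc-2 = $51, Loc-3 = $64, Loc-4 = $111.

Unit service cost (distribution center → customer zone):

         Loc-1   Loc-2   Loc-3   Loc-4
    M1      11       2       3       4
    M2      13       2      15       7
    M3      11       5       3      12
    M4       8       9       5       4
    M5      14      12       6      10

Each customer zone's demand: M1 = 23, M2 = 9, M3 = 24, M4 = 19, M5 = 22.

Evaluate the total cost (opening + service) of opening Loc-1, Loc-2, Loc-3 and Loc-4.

Total cost: 656

Each customer zone is assigned to its cheapest site among the open ones.
{Loc-1, Loc-2, Loc-3, Loc-4}: M1→Loc-2 2·23=46, M2→Loc-2 2·9=18, M3→Loc-3 3·24=72, M4→Loc-4 4·19=76, M5→Loc-3 6·22=132. Service 344; fixed 312; total 656.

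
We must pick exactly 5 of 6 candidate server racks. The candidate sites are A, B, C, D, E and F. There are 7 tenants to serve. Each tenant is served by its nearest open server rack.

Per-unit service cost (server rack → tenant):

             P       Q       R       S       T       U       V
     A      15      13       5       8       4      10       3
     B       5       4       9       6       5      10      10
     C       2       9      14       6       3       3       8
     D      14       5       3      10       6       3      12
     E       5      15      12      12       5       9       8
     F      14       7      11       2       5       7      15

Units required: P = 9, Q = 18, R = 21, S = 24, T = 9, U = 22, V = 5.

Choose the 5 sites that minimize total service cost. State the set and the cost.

Choose A, B, C, D and F; total service cost 309.

With exactly 5 open, each tenant uses its cheapest among the chosen.
{A, B, C, D, F}: P→C 2·9=18, Q→B 4·18=72, R→D 3·21=63, S→F 2·24=48, T→C 3·9=27, U→C 3·22=66, V→A 3·5=15. Service cost 309.
{A, C, D, E, F}: service cost 327
{B, C, D, E, F}: service cost 334
Among all 6 size-5 choices, {A, B, C, D, F} is lowest.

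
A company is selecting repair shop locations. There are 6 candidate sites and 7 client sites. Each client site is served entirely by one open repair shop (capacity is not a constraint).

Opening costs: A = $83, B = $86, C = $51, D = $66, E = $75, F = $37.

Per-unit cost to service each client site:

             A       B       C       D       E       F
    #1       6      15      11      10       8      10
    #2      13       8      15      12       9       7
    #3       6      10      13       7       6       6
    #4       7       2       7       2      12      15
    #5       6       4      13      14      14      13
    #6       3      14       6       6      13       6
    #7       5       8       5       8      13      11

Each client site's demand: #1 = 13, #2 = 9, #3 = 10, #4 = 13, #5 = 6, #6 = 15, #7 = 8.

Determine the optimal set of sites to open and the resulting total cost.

Open A and B; minimum total cost 514.

For any fixed open set, each client site goes to its cheapest open site; total = fixed + service.
{A, B}: #1→A 6·13=78, #2→B 8·9=72, #3→A 6·10=60, #4→B 2·13=26, #5→B 4·6=24, #6→A 3·15=45, #7→A 5·8=40. Service 345; fixed 169; total 514.
{A, F}: service 413 + fixed 120 = 533
{A, D, F}: #1→A 6·13=78, #2→F 7·9=63, #3→A 6·10=60, #4→D 2·13=26, #5→A 6·6=36, #6→A 3·15=45, #7→A 5·8=40. Service 348; fixed 186; total 534.
{A, B, C, D, E, F}: service 336 + fixed 398 = 734
No other subset beats 514.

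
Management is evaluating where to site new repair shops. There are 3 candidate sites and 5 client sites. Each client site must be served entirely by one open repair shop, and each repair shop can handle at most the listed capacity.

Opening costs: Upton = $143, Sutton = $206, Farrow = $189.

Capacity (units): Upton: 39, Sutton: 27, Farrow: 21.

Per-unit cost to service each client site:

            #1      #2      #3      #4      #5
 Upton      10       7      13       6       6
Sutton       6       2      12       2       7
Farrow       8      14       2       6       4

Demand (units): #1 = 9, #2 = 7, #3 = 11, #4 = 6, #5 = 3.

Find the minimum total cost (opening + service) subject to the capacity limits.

Minimum total cost: 479

Open {Upton}: #1→Upton 10·9=90, #2→Upton 7·7=49, #3→Upton 13·11=143, #4→Upton 6·6=36, #5→Upton 6·3=18.
Loads: Upton carries 36/39. Service 336; fixed 143; total 479.
Next best feasible plan costs 509.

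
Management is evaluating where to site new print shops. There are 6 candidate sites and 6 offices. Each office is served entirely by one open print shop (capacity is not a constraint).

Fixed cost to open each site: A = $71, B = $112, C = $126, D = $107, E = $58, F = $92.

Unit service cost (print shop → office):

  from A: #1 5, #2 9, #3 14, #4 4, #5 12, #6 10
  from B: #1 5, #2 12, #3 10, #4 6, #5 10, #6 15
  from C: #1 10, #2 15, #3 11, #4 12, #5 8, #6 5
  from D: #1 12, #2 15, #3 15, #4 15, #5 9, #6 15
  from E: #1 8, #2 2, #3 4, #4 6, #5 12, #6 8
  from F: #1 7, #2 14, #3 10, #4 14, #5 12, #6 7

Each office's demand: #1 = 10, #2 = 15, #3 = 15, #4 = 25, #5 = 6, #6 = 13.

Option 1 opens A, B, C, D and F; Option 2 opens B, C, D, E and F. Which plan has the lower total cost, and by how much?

Option 2 is cheaper by 158.

Option 1: {A, B, C, D, F}: #1→A 5·10=50, #2→A 9·15=135, #3→B 10·15=150, #4→A 4·25=100, #5→C 8·6=48, #6→C 5·13=65. Service 548; fixed 508; total 1056.
Option 2: {B, C, D, E, F}: #1→B 5·10=50, #2→E 2·15=30, #3→E 4·15=60, #4→B 6·25=150, #5→C 8·6=48, #6→C 5·13=65. Service 403; fixed 495; total 898.
Difference: |1056 − 898| = 158.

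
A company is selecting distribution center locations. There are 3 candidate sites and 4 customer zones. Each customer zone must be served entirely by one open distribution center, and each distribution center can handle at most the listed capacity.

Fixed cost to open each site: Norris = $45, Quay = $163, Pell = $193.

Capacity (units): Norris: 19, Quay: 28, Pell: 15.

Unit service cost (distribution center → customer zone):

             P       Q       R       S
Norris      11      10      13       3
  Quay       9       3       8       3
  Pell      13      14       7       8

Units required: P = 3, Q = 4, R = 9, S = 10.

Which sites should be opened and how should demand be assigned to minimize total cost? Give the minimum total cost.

Minimum total cost: 304

Open {Quay}: P→Quay 9·3=27, Q→Quay 3·4=12, R→Quay 8·9=72, S→Quay 3·10=30.
Loads: Quay carries 26/28. Service 141; fixed 163; total 304.
Next best feasible plan costs 349.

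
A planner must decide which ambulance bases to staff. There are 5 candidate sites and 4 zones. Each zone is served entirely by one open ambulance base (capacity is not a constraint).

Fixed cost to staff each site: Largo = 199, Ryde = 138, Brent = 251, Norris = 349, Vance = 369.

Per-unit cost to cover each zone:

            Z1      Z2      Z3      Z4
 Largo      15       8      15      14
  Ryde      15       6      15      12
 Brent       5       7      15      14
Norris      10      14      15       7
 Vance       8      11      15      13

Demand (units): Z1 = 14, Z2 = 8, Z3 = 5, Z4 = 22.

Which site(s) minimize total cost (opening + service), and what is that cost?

For any fixed open set, each zone goes to its cheapest open site; total = fixed + service.
{Ryde}: Z1→Ryde 15·14=210, Z2→Ryde 6·8=48, Z3→Ryde 15·5=75, Z4→Ryde 12·22=264. Service 597; fixed 138; total 735.
{Brent}: service 509 + fixed 251 = 760
{Norris}: service 481 + fixed 349 = 830
{Largo, Ryde, Brent, Norris, Vance}: service 347 + fixed 1306 = 1653
No other subset beats 735.

Open Ryde only; minimum total cost 735.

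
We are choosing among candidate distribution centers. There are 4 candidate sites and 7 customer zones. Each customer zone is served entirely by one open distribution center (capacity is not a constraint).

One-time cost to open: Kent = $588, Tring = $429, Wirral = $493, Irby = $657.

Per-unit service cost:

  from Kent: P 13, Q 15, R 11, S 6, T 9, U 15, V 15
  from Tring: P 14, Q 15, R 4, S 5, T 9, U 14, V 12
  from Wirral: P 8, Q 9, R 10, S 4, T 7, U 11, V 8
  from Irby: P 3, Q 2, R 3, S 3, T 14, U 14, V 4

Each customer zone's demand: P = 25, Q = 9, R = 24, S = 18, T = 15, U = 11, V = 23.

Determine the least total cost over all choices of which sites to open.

For any fixed open set, each customer zone goes to its cheapest open site; total = fixed + service.
{Irby}: P→Irby 3·25=75, Q→Irby 2·9=18, R→Irby 3·24=72, S→Irby 3·18=54, T→Irby 14·15=210, U→Irby 14·11=154, V→Irby 4·23=92. Service 675; fixed 657; total 1332.
{Wirral}: P→Wirral 8·25=200, Q→Wirral 9·9=81, R→Wirral 10·24=240, S→Wirral 4·18=72, T→Wirral 7·15=105, U→Wirral 11·11=121, V→Wirral 8·23=184. Service 1003; fixed 493; total 1496.
{Tring}: service 1236 + fixed 429 = 1665
{Kent, Tring, Wirral, Irby}: service 537 + fixed 2167 = 2704
No other subset beats 1332.

Minimum total cost: 1332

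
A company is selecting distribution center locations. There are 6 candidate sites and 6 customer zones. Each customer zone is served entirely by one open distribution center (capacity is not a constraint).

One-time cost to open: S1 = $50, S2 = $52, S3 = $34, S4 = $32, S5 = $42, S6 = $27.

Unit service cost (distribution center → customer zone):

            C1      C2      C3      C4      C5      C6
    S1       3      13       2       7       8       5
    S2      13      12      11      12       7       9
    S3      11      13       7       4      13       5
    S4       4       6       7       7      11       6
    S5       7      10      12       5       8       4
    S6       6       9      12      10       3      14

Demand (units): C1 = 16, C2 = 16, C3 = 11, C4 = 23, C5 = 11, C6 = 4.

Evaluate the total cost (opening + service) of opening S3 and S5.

Each customer zone is assigned to its cheapest site among the open ones.
{S3, S5}: C1→S5 7·16=112, C2→S5 10·16=160, C3→S3 7·11=77, C4→S3 4·23=92, C5→S5 8·11=88, C6→S5 4·4=16. Service 545; fixed 76; total 621.

Total cost: 621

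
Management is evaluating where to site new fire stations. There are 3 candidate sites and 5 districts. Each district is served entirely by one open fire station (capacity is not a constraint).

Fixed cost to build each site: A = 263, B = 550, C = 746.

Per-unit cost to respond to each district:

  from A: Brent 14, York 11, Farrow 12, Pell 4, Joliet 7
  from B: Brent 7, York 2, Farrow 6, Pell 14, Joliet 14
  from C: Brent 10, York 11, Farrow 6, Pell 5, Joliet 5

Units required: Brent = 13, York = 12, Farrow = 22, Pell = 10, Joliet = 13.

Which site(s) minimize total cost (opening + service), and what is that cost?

For any fixed open set, each district goes to its cheapest open site; total = fixed + service.
{A}: Brent→A 14·13=182, York→A 11·12=132, Farrow→A 12·22=264, Pell→A 4·10=40, Joliet→A 7·13=91. Service 709; fixed 263; total 972.
{B}: service 569 + fixed 550 = 1119
{A, B}: service 378 + fixed 813 = 1191
{A, B, C}: Brent→B 7·13=91, York→B 2·12=24, Farrow→B 6·22=132, Pell→A 4·10=40, Joliet→C 5·13=65. Service 352; fixed 1559; total 1911.
No other subset beats 972.

Open A only; minimum total cost 972.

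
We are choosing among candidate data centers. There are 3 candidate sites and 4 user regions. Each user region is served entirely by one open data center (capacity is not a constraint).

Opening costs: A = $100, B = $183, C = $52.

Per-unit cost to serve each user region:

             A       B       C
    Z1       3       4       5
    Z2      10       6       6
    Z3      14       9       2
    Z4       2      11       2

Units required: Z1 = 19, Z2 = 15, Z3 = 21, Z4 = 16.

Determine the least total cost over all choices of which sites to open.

Minimum total cost: 311

For any fixed open set, each user region goes to its cheapest open site; total = fixed + service.
{C}: Z1→C 5·19=95, Z2→C 6·15=90, Z3→C 2·21=42, Z4→C 2·16=32. Service 259; fixed 52; total 311.
{A, C}: service 221 + fixed 152 = 373
{B, C}: service 240 + fixed 235 = 475
{A, B, C}: Z1→A 3·19=57, Z2→B 6·15=90, Z3→C 2·21=42, Z4→A 2·16=32. Service 221; fixed 335; total 556.
(All 7 nonempty subsets were checked; C only is lowest.)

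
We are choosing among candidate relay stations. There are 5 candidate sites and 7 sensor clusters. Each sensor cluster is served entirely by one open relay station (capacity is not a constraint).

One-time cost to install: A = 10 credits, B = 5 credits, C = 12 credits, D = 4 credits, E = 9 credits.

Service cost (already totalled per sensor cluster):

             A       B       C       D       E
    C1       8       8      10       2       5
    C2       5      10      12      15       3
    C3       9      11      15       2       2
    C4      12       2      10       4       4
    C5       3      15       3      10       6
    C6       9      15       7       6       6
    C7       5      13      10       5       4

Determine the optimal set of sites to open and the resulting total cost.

For any fixed open set, each sensor cluster goes to its cheapest open site; total = fixed + service.
{E}: C1→E 5, C2→E 3, C3→E 2, C4→E 4, C5→E 6, C6→E 6, C7→E 4. Service 30; fixed 9; total 39.
{D, E}: service 27 + fixed 13 = 40
{A, D}: service 27 + fixed 14 = 41
{A, B, C, D, E}: service 22 + fixed 40 = 62
No other subset beats 39.

Open E only; minimum total cost 39.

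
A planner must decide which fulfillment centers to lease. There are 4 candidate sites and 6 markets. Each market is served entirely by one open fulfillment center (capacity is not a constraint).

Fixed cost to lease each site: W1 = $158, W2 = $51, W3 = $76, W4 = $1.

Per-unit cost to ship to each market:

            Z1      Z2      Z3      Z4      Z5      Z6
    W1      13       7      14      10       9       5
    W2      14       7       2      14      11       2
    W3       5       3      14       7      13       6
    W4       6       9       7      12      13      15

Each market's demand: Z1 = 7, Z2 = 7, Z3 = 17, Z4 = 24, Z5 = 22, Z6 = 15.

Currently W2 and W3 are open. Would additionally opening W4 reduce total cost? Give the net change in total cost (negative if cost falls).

No — net change +1 (cost rises by 1).

Current service cost with {W2, W3}: 530.
Adding W4: each market re-picks its cheapest; new service cost 530, saving 0.
Extra fixed cost: 1. Net change = 1 − 0 = 1.
(Totals: 657 → 658.)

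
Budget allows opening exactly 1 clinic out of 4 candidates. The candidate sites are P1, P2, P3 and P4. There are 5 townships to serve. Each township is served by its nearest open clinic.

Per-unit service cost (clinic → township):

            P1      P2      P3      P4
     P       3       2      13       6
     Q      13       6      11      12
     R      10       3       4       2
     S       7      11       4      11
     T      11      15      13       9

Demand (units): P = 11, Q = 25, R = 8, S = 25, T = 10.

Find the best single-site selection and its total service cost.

With exactly 1 open, each township uses its cheapest among the chosen.
{P2}: P→P2 2·11=22, Q→P2 6·25=150, R→P2 3·8=24, S→P2 11·25=275, T→P2 15·10=150. Service cost 621.
{P3}: service cost 680
{P1}: service cost 723
Among all 4 size-1 choices, {P2} is lowest.

Choose P2 only; total service cost 621.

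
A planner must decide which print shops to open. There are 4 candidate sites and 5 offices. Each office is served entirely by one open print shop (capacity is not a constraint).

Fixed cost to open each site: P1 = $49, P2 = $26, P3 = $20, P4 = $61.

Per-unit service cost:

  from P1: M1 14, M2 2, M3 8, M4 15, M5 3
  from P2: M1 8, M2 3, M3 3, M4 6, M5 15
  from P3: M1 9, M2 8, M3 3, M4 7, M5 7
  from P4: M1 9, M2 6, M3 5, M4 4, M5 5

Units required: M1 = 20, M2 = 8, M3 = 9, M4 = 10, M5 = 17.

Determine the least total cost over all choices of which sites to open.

Minimum total cost: 389

For any fixed open set, each office goes to its cheapest open site; total = fixed + service.
{P1, P2}: M1→P2 8·20=160, M2→P1 2·8=16, M3→P2 3·9=27, M4→P2 6·10=60, M5→P1 3·17=51. Service 314; fixed 75; total 389.
{P1, P2, P3}: M1→P2 8·20=160, M2→P1 2·8=16, M3→P2 3·9=27, M4→P2 6·10=60, M5→P1 3·17=51. Service 314; fixed 95; total 409.
{P1, P3}: service 344 + fixed 69 = 413
{P1, P2, P3, P4}: M1→P2 8·20=160, M2→P1 2·8=16, M3→P2 3·9=27, M4→P4 4·10=40, M5→P1 3·17=51. Service 294; fixed 156; total 450.
No other subset beats 389.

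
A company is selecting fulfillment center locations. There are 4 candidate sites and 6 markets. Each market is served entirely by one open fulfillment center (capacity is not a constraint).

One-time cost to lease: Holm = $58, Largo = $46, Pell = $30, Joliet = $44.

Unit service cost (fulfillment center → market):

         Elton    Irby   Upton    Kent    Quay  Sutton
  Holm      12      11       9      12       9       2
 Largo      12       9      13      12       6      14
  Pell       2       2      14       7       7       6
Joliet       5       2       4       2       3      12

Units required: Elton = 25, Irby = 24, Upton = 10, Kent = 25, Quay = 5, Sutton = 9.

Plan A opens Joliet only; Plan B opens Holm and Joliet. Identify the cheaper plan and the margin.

Plan A: {Joliet}: Elton→Joliet 5·25=125, Irby→Joliet 2·24=48, Upton→Joliet 4·10=40, Kent→Joliet 2·25=50, Quay→Joliet 3·5=15, Sutton→Joliet 12·9=108. Service 386; fixed 44; total 430.
Plan B: {Holm, Joliet}: Elton→Joliet 5·25=125, Irby→Joliet 2·24=48, Upton→Joliet 4·10=40, Kent→Joliet 2·25=50, Quay→Joliet 3·5=15, Sutton→Holm 2·9=18. Service 296; fixed 102; total 398.
Difference: |430 − 398| = 32.

Plan B is cheaper by 32.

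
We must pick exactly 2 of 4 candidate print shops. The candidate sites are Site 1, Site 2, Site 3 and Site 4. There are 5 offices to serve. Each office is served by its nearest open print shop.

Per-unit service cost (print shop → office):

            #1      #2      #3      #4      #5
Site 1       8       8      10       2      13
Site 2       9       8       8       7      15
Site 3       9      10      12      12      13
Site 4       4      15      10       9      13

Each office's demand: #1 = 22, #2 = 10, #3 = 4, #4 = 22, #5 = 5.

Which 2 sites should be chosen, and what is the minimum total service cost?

With exactly 2 open, each office uses its cheapest among the chosen.
{Site 1, Site 4}: #1→Site 4 4·22=88, #2→Site 1 8·10=80, #3→Site 1 10·4=40, #4→Site 1 2·22=44, #5→Site 1 13·5=65. Service cost 317.
{Site 1, Site 2}: service cost 397
{Site 1, Site 3}: service cost 405
Among all 6 size-2 choices, {Site 1, Site 4} is lowest.

Choose Site 1 and Site 4; total service cost 317.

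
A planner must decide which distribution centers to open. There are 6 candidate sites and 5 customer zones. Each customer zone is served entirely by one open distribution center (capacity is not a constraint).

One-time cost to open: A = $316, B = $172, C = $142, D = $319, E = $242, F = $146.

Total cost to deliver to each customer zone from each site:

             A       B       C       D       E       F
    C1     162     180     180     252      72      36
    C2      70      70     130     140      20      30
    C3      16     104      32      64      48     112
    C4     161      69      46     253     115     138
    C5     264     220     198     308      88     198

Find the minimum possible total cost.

For any fixed open set, each customer zone goes to its cheapest open site; total = fixed + service.
{E}: C1→E 72, C2→E 20, C3→E 48, C4→E 115, C5→E 88. Service 343; fixed 242; total 585.
{C, F}: C1→F 36, C2→F 30, C3→C 32, C4→C 46, C5→C 198. Service 342; fixed 288; total 630.
{C, E}: C1→E 72, C2→E 20, C3→C 32, C4→C 46, C5→E 88. Service 258; fixed 384; total 642.
{A, B, C, D, E, F}: C1→F 36, C2→E 20, C3→A 16, C4→C 46, C5→E 88. Service 206; fixed 1337; total 1543.
No other subset beats 585.

Minimum total cost: 585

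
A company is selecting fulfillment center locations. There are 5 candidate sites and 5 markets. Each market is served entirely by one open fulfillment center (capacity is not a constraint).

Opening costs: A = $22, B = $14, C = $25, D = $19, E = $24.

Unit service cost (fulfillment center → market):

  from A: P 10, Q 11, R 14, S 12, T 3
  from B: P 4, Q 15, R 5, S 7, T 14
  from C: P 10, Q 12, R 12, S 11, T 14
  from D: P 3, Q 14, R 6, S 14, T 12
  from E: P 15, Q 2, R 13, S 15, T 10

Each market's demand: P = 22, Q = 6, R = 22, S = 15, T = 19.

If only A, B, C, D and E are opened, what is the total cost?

Each market is assigned to its cheapest site among the open ones.
{A, B, C, D, E}: P→D 3·22=66, Q→E 2·6=12, R→B 5·22=110, S→B 7·15=105, T→A 3·19=57. Service 350; fixed 104; total 454.

Total cost: 454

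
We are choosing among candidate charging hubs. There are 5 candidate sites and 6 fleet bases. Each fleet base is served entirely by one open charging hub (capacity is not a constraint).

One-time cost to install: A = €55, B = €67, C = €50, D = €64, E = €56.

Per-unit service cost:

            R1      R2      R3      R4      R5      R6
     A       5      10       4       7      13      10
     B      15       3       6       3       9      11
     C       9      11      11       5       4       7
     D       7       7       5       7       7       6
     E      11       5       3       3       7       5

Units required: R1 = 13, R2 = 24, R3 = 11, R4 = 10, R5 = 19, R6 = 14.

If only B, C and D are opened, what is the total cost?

Total cost: 589

Each fleet base is assigned to its cheapest site among the open ones.
{B, C, D}: R1→D 7·13=91, R2→B 3·24=72, R3→D 5·11=55, R4→B 3·10=30, R5→C 4·19=76, R6→D 6·14=84. Service 408; fixed 181; total 589.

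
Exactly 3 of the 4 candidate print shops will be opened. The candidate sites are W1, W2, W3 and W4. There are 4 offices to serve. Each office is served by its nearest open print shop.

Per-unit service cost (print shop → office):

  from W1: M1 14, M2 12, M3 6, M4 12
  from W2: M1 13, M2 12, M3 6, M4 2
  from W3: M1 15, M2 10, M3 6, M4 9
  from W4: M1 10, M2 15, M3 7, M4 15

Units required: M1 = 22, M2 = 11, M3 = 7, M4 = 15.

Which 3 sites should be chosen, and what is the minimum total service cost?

With exactly 3 open, each office uses its cheapest among the chosen.
{W2, W3, W4}: M1→W4 10·22=220, M2→W3 10·11=110, M3→W2 6·7=42, M4→W2 2·15=30. Service cost 402.
{W1, W2, W4}: service cost 424
{W1, W2, W3}: service cost 468
Among all 4 size-3 choices, {W2, W3, W4} is lowest.

Choose W2, W3 and W4; total service cost 402.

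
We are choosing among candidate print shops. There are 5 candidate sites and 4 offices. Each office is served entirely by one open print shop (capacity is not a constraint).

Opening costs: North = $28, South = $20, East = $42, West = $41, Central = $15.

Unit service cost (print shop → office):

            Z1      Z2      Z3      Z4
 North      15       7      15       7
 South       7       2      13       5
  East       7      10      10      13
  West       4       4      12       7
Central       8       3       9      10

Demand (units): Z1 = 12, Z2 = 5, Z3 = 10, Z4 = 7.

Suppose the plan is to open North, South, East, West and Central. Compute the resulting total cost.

Each office is assigned to its cheapest site among the open ones.
{North, South, East, West, Central}: Z1→West 4·12=48, Z2→South 2·5=10, Z3→Central 9·10=90, Z4→South 5·7=35. Service 183; fixed 146; total 329.

Total cost: 329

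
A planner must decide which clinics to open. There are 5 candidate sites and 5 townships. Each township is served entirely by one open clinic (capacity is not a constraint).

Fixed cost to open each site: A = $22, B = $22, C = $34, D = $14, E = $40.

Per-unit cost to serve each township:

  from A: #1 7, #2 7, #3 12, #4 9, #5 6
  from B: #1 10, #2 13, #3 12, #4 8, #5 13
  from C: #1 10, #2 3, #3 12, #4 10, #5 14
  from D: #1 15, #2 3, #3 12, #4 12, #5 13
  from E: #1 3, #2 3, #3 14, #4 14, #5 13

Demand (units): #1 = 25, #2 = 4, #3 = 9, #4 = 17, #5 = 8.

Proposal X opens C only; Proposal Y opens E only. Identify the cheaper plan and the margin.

Proposal Y is cheaper by 91.

Proposal X: {C}: #1→C 10·25=250, #2→C 3·4=12, #3→C 12·9=108, #4→C 10·17=170, #5→C 14·8=112. Service 652; fixed 34; total 686.
Proposal Y: {E}: #1→E 3·25=75, #2→E 3·4=12, #3→E 14·9=126, #4→E 14·17=238, #5→E 13·8=104. Service 555; fixed 40; total 595.
Difference: |686 − 595| = 91.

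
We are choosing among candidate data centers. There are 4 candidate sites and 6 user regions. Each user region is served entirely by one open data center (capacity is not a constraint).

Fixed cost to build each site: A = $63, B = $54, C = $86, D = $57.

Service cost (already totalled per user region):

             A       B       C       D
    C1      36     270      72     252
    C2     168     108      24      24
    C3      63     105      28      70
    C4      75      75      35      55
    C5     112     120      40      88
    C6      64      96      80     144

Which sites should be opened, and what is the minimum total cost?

Open C only; minimum total cost 365.

For any fixed open set, each user region goes to its cheapest open site; total = fixed + service.
{C}: C1→C 72, C2→C 24, C3→C 28, C4→C 35, C5→C 40, C6→C 80. Service 279; fixed 86; total 365.
{A, C}: C1→A 36, C2→C 24, C3→C 28, C4→C 35, C5→C 40, C6→A 64. Service 227; fixed 149; total 376.
{B, C}: service 279 + fixed 140 = 419
{A, B, C, D}: service 227 + fixed 260 = 487
(All 15 nonempty subsets were checked; C only is lowest.)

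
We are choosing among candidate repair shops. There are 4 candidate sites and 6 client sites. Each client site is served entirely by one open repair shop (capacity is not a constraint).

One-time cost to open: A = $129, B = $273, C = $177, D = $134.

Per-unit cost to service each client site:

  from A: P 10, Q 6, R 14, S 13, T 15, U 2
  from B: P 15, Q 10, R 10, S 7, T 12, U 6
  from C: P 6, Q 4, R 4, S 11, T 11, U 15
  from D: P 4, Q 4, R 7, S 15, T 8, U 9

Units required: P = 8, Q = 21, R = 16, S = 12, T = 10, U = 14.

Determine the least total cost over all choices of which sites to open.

For any fixed open set, each client site goes to its cheapest open site; total = fixed + service.
{D}: P→D 4·8=32, Q→D 4·21=84, R→D 7·16=112, S→D 15·12=180, T→D 8·10=80, U→D 9·14=126. Service 614; fixed 134; total 748.
{A, D}: P→D 4·8=32, Q→D 4·21=84, R→D 7·16=112, S→A 13·12=156, T→D 8·10=80, U→A 2·14=28. Service 492; fixed 263; total 755.
{A, C}: service 466 + fixed 306 = 772
{A, B, C, D}: service 372 + fixed 713 = 1085
No other subset beats 748.

Minimum total cost: 748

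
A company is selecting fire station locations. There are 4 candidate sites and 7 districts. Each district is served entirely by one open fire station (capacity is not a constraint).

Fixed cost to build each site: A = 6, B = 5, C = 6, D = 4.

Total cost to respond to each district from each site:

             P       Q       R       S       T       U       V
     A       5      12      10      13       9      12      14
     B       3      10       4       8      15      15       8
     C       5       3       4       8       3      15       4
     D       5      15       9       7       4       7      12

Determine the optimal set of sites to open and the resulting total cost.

For any fixed open set, each district goes to its cheapest open site; total = fixed + service.
{C, D}: P→C 5, Q→C 3, R→C 4, S→D 7, T→C 3, U→D 7, V→C 4. Service 33; fixed 10; total 43.
{B, C, D}: P→B 3, Q→C 3, R→B 4, S→D 7, T→C 3, U→D 7, V→C 4. Service 31; fixed 15; total 46.
{C}: P→C 5, Q→C 3, R→C 4, S→C 8, T→C 3, U→C 15, V→C 4. Service 42; fixed 6; total 48.
{A, B, C, D}: P→B 3, Q→C 3, R→B 4, S→D 7, T→C 3, U→D 7, V→C 4. Service 31; fixed 21; total 52.
(All 15 nonempty subsets were checked; C and D is lowest.)

Open C and D; minimum total cost 43.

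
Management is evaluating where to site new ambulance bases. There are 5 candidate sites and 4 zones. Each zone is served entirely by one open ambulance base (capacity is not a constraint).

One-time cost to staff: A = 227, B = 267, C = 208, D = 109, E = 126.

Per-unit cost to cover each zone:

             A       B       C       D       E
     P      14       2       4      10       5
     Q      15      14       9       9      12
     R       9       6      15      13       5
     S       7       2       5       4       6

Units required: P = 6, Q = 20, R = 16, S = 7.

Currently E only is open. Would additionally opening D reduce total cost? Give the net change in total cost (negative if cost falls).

No — net change +35 (cost rises by 35).

Current service cost with {E}: 392.
Adding D: each zone re-picks its cheapest; new service cost 318, saving 74.
Extra fixed cost: 109. Net change = 109 − 74 = 35.
(Totals: 518 → 553.)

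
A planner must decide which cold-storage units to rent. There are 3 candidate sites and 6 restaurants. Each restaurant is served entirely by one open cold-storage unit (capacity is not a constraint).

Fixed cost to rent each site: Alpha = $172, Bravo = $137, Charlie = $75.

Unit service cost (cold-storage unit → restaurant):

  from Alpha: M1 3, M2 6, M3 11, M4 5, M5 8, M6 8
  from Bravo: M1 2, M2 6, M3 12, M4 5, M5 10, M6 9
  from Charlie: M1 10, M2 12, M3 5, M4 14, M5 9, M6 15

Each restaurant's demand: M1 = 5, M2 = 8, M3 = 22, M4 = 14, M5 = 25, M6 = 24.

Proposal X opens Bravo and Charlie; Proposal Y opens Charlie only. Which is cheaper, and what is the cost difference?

Proposal X is cheaper by 221.

Proposal X: {Bravo, Charlie}: M1→Bravo 2·5=10, M2→Bravo 6·8=48, M3→Charlie 5·22=110, M4→Bravo 5·14=70, M5→Charlie 9·25=225, M6→Bravo 9·24=216. Service 679; fixed 212; total 891.
Proposal Y: {Charlie}: M1→Charlie 10·5=50, M2→Charlie 12·8=96, M3→Charlie 5·22=110, M4→Charlie 14·14=196, M5→Charlie 9·25=225, M6→Charlie 15·24=360. Service 1037; fixed 75; total 1112.
Difference: |891 − 1112| = 221.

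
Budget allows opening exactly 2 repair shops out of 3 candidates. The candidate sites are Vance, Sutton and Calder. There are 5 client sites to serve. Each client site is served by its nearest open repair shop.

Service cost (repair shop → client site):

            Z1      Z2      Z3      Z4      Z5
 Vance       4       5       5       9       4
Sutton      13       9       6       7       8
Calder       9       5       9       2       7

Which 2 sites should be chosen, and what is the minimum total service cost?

Choose Vance and Calder; total service cost 20.

With exactly 2 open, each client site uses its cheapest among the chosen.
{Vance, Calder}: Z1→Vance 4, Z2→Vance 5, Z3→Vance 5, Z4→Calder 2, Z5→Vance 4. Service cost 20.
{Vance, Sutton}: service cost 25
{Sutton, Calder}: service cost 29
Among all 3 size-2 choices, {Vance, Calder} is lowest.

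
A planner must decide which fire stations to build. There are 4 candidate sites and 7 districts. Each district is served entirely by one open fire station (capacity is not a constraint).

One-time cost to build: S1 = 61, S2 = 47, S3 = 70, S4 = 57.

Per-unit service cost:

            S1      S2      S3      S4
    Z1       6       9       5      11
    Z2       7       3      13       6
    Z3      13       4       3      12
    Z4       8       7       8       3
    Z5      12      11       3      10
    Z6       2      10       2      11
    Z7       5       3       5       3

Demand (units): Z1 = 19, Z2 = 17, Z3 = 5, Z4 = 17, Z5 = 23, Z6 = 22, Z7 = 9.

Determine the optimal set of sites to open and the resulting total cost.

Open S2, S3 and S4; minimum total cost 526.

For any fixed open set, each district goes to its cheapest open site; total = fixed + service.
{S2, S3, S4}: Z1→S3 5·19=95, Z2→S2 3·17=51, Z3→S3 3·5=15, Z4→S4 3·17=51, Z5→S3 3·23=69, Z6→S3 2·22=44, Z7→S2 3·9=27. Service 352; fixed 174; total 526.
{S3, S4}: Z1→S3 5·19=95, Z2→S4 6·17=102, Z3→S3 3·5=15, Z4→S4 3·17=51, Z5→S3 3·23=69, Z6→S3 2·22=44, Z7→S4 3·9=27. Service 403; fixed 127; total 530.
{S2, S3}: service 420 + fixed 117 = 537
{S1, S2, S3, S4}: Z1→S3 5·19=95, Z2→S2 3·17=51, Z3→S3 3·5=15, Z4→S4 3·17=51, Z5→S3 3·23=69, Z6→S1 2·22=44, Z7→S2 3·9=27. Service 352; fixed 235; total 587.
No other subset beats 526.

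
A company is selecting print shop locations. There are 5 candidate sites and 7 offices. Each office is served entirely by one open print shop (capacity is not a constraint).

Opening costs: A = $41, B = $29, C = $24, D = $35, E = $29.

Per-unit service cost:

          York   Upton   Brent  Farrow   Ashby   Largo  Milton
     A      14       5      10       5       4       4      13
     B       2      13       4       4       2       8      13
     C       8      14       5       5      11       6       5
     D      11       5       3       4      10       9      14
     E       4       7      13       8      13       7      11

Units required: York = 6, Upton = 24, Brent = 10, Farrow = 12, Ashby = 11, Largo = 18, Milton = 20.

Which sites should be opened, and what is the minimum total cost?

For any fixed open set, each office goes to its cheapest open site; total = fixed + service.
{A, B, C}: York→B 2·6=12, Upton→A 5·24=120, Brent→B 4·10=40, Farrow→B 4·12=48, Ashby→B 2·11=22, Largo→A 4·18=72, Milton→C 5·20=100. Service 414; fixed 94; total 508.
{B, C, D}: York→B 2·6=12, Upton→D 5·24=120, Brent→D 3·10=30, Farrow→B 4·12=48, Ashby→B 2·11=22, Largo→C 6·18=108, Milton→C 5·20=100. Service 440; fixed 88; total 528.
{A, B, C, D}: service 404 + fixed 129 = 533
{A, B, C, D, E}: York→B 2·6=12, Upton→A 5·24=120, Brent→D 3·10=30, Farrow→B 4·12=48, Ashby→B 2·11=22, Largo→A 4·18=72, Milton→C 5·20=100. Service 404; fixed 158; total 562.
No other subset beats 508.

Open A, B and C; minimum total cost 508.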